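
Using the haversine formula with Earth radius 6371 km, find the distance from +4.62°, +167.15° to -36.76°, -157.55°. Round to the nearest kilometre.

Δλ = -157.55 − 167.15 = -324.70°; wrapped into (−180°, 180°]: 35.30°.
Δφ = -36.76 − 4.62 = -41.38°.
a = sin²(Δφ/2) + cos φ₁ · cos φ₂ · sin²(Δλ/2) = 0.198240.
c = 2·atan2(√a, √(1−a)) = 0.92289 rad → d = 6371·c ≈ 5879.73 km.

5880 km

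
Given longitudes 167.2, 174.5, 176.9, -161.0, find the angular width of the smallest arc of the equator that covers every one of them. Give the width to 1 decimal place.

31.8°

Sort the longitudes: -161.0°, +167.2°, +174.5°, +176.9°.
Eastward gaps between consecutive values (wrapping around): 328.2°, 7.3°, 2.4°, 22.1°.
Largest gap = 328.2° ⇒ minimal covering band is its complement: 360° − 328.2° = 31.8°.
Band runs from +167.2° eastward to -161.0°, crossing the antimeridian.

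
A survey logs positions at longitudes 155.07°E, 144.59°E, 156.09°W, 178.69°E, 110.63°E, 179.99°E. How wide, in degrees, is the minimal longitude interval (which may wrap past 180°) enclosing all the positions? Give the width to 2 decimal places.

Sort the longitudes: -156.09°, +110.63°, +144.59°, +155.07°, +178.69°, +179.99°.
Eastward gaps between consecutive values (wrapping around): 266.72°, 33.96°, 10.48°, 23.62°, 1.30°, 23.92°.
Largest gap = 266.72° ⇒ minimal covering band is its complement: 360° − 266.72° = 93.28°.
Band runs from +110.63° eastward to -156.09°, crossing the antimeridian.

93.28°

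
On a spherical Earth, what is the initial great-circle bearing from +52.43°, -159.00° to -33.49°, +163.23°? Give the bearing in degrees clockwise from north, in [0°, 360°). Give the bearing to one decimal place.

210.7°

Δλ = 163.23 − -159.00 = 322.23°; wrapped into (−180°, 180°]: -37.77°.
θ = atan2( sin Δλ · cos φ₂ , cos φ₁ · sin φ₂ − sin φ₁ · cos φ₂ · cos Δλ )
  = atan2(-0.51081, -0.85897) = -149.261° → normalised to [0°, 360°): 210.739°.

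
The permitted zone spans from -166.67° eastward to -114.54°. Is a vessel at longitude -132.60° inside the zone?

Band width going east from -166.67° to -114.54°: ((-114.54 − -166.67) mod 360) = 52.13°.
Offset of -132.60° east of the west edge: ((-132.60 − -166.67) mod 360) = 34.07°.
34.07° ≤ 52.13° ⇒ inside.

Yes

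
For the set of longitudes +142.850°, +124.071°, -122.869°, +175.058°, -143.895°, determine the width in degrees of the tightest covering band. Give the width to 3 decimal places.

Sort the longitudes: -143.895°, -122.869°, +124.071°, +142.850°, +175.058°.
Eastward gaps between consecutive values (wrapping around): 21.026°, 246.940°, 18.779°, 32.208°, 41.047°.
Largest gap = 246.940° ⇒ minimal covering band is its complement: 360° − 246.940° = 113.060°.
Band runs from +124.071° eastward to -122.869°, crossing the antimeridian.

113.060°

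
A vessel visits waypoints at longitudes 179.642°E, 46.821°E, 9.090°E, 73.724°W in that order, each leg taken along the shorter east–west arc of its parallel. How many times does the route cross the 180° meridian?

0

Leg 1: +179.642° → +46.821°, shortest Δλ = -132.821° (west) — does not cross 180°.
Leg 2: +46.821° → +9.090°, shortest Δλ = -37.731° (west) — does not cross 180°.
Leg 3: +9.090° → -73.724°, shortest Δλ = -82.814° (west) — does not cross 180°.
Total crossings: 0.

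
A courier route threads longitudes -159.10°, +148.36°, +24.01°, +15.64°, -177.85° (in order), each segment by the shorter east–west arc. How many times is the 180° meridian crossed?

2

Leg 1: -159.10° → +148.36°, shortest Δλ = -52.54° (west) — crosses 180°.
Leg 2: +148.36° → +24.01°, shortest Δλ = -124.35° (west) — does not cross 180°.
Leg 3: +24.01° → +15.64°, shortest Δλ = -8.37° (west) — does not cross 180°.
Leg 4: +15.64° → -177.85°, shortest Δλ = 166.51° (east) — crosses 180°.
Total crossings: 2.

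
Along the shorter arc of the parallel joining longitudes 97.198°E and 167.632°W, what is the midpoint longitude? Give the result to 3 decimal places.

Signed shortest Δλ from +97.198° to -167.632° is +95.170°.
Midpoint longitude = +97.198° + (+95.170°)/2 = +97.198° + 47.585° = +144.783°.
(The naïve average (+97.198 + -167.632)/2 = -35.217° is on the wrong side of the globe.)

144.783°E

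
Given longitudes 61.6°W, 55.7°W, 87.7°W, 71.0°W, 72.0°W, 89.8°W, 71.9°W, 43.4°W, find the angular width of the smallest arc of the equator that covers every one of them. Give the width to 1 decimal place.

46.4°

Sort the longitudes: -89.8°, -87.7°, -72.0°, -71.9°, -71.0°, -61.6°, -55.7°, -43.4°.
Eastward gaps between consecutive values (wrapping around): 2.1°, 15.7°, 0.1°, 0.9°, 9.4°, 5.9°, 12.3°, 313.6°.
Largest gap = 313.6° ⇒ minimal covering band is its complement: 360° − 313.6° = 46.4°.
Band runs from -89.8° eastward to -43.4°.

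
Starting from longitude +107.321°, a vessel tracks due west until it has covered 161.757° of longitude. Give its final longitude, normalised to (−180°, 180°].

-54.436°

Start at +107.321°; shift −161.757° → -54.436°.
-54.436° already lies in (−180°, 180°].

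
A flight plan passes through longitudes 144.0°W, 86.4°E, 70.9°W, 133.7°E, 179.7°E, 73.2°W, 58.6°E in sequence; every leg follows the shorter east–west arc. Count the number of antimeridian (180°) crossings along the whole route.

3

Leg 1: -144.0° → +86.4°, shortest Δλ = -129.6° (west) — crosses 180°.
Leg 2: +86.4° → -70.9°, shortest Δλ = -157.3° (west) — does not cross 180°.
Leg 3: -70.9° → +133.7°, shortest Δλ = -155.4° (west) — crosses 180°.
Leg 4: +133.7° → +179.7°, shortest Δλ = 46.0° (east) — does not cross 180°.
Leg 5: +179.7° → -73.2°, shortest Δλ = 107.1° (east) — crosses 180°.
Leg 6: -73.2° → +58.6°, shortest Δλ = 131.8° (east) — does not cross 180°.
Total crossings: 3.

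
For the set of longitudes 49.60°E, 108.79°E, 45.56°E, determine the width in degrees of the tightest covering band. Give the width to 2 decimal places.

Sort the longitudes: +45.56°, +49.60°, +108.79°.
Eastward gaps between consecutive values (wrapping around): 4.04°, 59.19°, 296.77°.
Largest gap = 296.77° ⇒ minimal covering band is its complement: 360° − 296.77° = 63.23°.
Band runs from +45.56° eastward to +108.79°.

63.23°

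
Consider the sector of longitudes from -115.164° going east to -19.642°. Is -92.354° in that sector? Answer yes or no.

Yes

Band width going east from -115.164° to -19.642°: ((-19.642 − -115.164) mod 360) = 95.522°.
Offset of -92.354° east of the west edge: ((-92.354 − -115.164) mod 360) = 22.810°.
22.810° ≤ 95.522° ⇒ inside.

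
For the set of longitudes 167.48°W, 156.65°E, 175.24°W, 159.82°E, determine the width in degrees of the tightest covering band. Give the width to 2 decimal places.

Sort the longitudes: -175.24°, -167.48°, +156.65°, +159.82°.
Eastward gaps between consecutive values (wrapping around): 7.76°, 324.13°, 3.17°, 24.94°.
Largest gap = 324.13° ⇒ minimal covering band is its complement: 360° − 324.13° = 35.87°.
Band runs from +156.65° eastward to -167.48°, crossing the antimeridian.

35.87°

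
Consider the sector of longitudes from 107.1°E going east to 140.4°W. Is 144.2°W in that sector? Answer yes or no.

Band width going east from +107.1° to -140.4°: ((-140.4 − 107.1) mod 360) = 112.5°.
Offset of -144.2° east of the west edge: ((-144.2 − 107.1) mod 360) = 108.7°.
108.7° ≤ 112.5° ⇒ inside.

Yes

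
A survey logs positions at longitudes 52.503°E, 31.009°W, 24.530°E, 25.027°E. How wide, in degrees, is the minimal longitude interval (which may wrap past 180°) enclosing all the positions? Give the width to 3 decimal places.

83.512°

Sort the longitudes: -31.009°, +24.530°, +25.027°, +52.503°.
Eastward gaps between consecutive values (wrapping around): 55.539°, 0.497°, 27.476°, 276.488°.
Largest gap = 276.488° ⇒ minimal covering band is its complement: 360° − 276.488° = 83.512°.
Band runs from -31.009° eastward to +52.503°.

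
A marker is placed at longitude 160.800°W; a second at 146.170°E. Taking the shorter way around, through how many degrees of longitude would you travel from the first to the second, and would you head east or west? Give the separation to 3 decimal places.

53.030° west

Raw difference: 146.170 − -160.800 = 306.97°.
Normalise into (−180°, 180°]: 306.97° − 360° = -53.03°.
Negative ⇒ the second point lies to the west; separation 53.030°.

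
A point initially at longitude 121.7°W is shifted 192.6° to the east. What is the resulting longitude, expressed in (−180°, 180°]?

70.9°E

Start at -121.7°; shift +192.6° → +70.9°.
+70.9° already lies in (−180°, 180°].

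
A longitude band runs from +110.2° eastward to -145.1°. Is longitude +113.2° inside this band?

Yes

Band width going east from +110.2° to -145.1°: ((-145.1 − 110.2) mod 360) = 104.7°.
Offset of +113.2° east of the west edge: ((113.2 − 110.2) mod 360) = 3.0°.
3.0° ≤ 104.7° ⇒ inside.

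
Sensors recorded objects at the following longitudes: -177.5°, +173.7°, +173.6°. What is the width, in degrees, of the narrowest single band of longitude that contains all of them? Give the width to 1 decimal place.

Sort the longitudes: -177.5°, +173.6°, +173.7°.
Eastward gaps between consecutive values (wrapping around): 351.1°, 0.1°, 8.8°.
Largest gap = 351.1° ⇒ minimal covering band is its complement: 360° − 351.1° = 8.9°.
Band runs from +173.6° eastward to -177.5°, crossing the antimeridian.

8.9°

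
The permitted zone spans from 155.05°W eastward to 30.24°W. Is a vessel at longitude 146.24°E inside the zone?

No

Band width going east from -155.05° to -30.24°: ((-30.24 − -155.05) mod 360) = 124.81°.
Offset of +146.24° east of the west edge: ((146.24 − -155.05) mod 360) = 301.29°.
301.29° > 124.81° ⇒ outside.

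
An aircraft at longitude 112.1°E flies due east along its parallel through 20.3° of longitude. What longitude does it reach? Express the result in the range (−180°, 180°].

132.4°E

Start at +112.1°; shift +20.3° → +132.4°.
+132.4° already lies in (−180°, 180°].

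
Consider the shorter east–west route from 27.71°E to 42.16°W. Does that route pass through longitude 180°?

No

Signed shortest Δλ = ((-42.16 − 27.71 + 180) mod 360) − 180 = -69.87°.
Going west by 69.87° from +27.71° reaches -42.16° without touching 180°.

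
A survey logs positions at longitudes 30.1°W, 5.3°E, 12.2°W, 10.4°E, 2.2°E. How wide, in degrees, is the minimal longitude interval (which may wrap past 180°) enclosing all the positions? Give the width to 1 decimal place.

Sort the longitudes: -30.1°, -12.2°, +2.2°, +5.3°, +10.4°.
Eastward gaps between consecutive values (wrapping around): 17.9°, 14.4°, 3.1°, 5.1°, 319.5°.
Largest gap = 319.5° ⇒ minimal covering band is its complement: 360° − 319.5° = 40.5°.
Band runs from -30.1° eastward to +10.4°.

40.5°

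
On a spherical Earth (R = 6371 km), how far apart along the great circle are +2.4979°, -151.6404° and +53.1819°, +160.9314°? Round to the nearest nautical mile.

3837 nmi

Δλ = 160.9314 − -151.6404 = 312.5718°; wrapped into (−180°, 180°]: -47.4282°.
Δφ = 53.1819 − 2.4979 = 50.6840°.
a = sin²(Δφ/2) + cos φ₁ · cos φ₂ · sin²(Δλ/2) = 0.280038.
c = 2·atan2(√a, √(1−a)) = 1.11528 rad → d = 6371·c ≈ 7105.47 km ≈ 3836.65 nmi.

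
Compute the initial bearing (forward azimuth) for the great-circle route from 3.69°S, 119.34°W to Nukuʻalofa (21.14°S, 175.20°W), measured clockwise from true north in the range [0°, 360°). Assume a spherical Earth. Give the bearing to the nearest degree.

247°

Δλ = -175.20 − -119.34 = -55.86°.
θ = atan2( sin Δλ · cos φ₂ , cos φ₁ · sin φ₂ − sin φ₁ · cos φ₂ · cos Δλ )
  = atan2(-0.77197, -0.32621) = -112.908° → normalised to [0°, 360°): 247.092°.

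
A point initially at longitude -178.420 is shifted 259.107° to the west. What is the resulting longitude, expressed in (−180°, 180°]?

Start at -178.420°; shift −259.107° → -437.527°.
-437.527° lies outside (−180°, 180°]; add 360° → -77.527°.

-77.527°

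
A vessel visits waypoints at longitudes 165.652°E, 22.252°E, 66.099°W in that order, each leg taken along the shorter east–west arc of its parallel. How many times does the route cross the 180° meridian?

0

Leg 1: +165.652° → +22.252°, shortest Δλ = -143.4° (west) — does not cross 180°.
Leg 2: +22.252° → -66.099°, shortest Δλ = -88.351° (west) — does not cross 180°.
Total crossings: 0.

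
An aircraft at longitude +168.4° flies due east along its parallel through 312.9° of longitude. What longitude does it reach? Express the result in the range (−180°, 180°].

Start at +168.4°; shift +312.9° → +481.3°.
+481.3° lies outside (−180°, 180°]; subtract 360° → +121.3°.

+121.3°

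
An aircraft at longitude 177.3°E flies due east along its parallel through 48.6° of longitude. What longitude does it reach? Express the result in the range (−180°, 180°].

Start at +177.3°; shift +48.6° → +225.9°.
+225.9° lies outside (−180°, 180°]; subtract 360° → -134.1°.

134.1°W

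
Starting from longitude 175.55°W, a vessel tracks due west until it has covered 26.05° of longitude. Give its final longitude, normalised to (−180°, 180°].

158.40°E

Start at -175.55°; shift −26.05° → -201.60°.
-201.60° lies outside (−180°, 180°]; add 360° → +158.40°.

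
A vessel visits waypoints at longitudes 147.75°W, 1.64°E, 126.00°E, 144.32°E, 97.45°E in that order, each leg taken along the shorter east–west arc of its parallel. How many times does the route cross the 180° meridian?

Leg 1: -147.75° → +1.64°, shortest Δλ = 149.39° (east) — does not cross 180°.
Leg 2: +1.64° → +126.00°, shortest Δλ = 124.36° (east) — does not cross 180°.
Leg 3: +126.00° → +144.32°, shortest Δλ = 18.32° (east) — does not cross 180°.
Leg 4: +144.32° → +97.45°, shortest Δλ = -46.87° (west) — does not cross 180°.
Total crossings: 0.

0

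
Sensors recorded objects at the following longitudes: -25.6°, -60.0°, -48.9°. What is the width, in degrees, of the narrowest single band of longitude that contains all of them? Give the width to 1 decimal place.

Sort the longitudes: -60.0°, -48.9°, -25.6°.
Eastward gaps between consecutive values (wrapping around): 11.1°, 23.3°, 325.6°.
Largest gap = 325.6° ⇒ minimal covering band is its complement: 360° − 325.6° = 34.4°.
Band runs from -60.0° eastward to -25.6°.

34.4°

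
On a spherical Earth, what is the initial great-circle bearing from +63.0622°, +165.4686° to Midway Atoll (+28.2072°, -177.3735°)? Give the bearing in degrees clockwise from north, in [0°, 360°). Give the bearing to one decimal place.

154.1°

Δλ = -177.3735 − 165.4686 = -342.8421°; wrapped into (−180°, 180°]: 17.1579°.
θ = atan2( sin Δλ · cos φ₂ , cos φ₁ · sin φ₂ − sin φ₁ · cos φ₂ · cos Δλ )
  = atan2(0.25997, -0.53654) = 154.148° → normalised to [0°, 360°): 154.148°.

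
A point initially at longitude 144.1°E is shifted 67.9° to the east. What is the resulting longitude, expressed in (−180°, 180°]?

148.0°W

Start at +144.1°; shift +67.9° → +212.0°.
+212.0° lies outside (−180°, 180°]; subtract 360° → -148.0°.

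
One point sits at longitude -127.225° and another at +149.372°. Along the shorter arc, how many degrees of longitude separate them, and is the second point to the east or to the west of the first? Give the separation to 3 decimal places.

83.403° west

Raw difference: 149.372 − -127.225 = 276.597°.
Normalise into (−180°, 180°]: 276.597° − 360° = -83.403°.
Negative ⇒ the second point lies to the west; separation 83.403°.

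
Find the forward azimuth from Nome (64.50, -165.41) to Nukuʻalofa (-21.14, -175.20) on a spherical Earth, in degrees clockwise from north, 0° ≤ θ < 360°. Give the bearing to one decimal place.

189.1°

Δλ = -175.20 − -165.41 = -9.79°.
θ = atan2( sin Δλ · cos φ₂ , cos φ₁ · sin φ₂ − sin φ₁ · cos φ₂ · cos Δλ )
  = atan2(-0.15859, -0.98485) = -170.852° → normalised to [0°, 360°): 189.148°.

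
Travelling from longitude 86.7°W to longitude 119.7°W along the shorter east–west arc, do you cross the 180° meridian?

Signed shortest Δλ = ((-119.7 − -86.7 + 180) mod 360) − 180 = -33.0°.
Going west by 33.0° from -86.7° reaches -119.7° without touching 180°.

No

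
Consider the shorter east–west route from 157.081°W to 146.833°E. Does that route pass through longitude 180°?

Naïve |146.833 − -157.081| = 303.914° > 180°, so the shorter arc goes the other way round — across 180°.
Signed shortest Δλ = ((146.833 − -157.081 + 180) mod 360) − 180 = -56.086°.
Going west by 56.086° from -157.081° passes through 180° before reaching +146.833°.

Yes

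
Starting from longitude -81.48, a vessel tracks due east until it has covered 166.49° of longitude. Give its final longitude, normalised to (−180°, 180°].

+85.01°

Start at -81.48°; shift +166.49° → +85.01°.
+85.01° already lies in (−180°, 180°].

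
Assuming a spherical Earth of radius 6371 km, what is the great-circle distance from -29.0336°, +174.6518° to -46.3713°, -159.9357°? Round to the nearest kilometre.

Δλ = -159.9357 − 174.6518 = -334.5875°; wrapped into (−180°, 180°]: 25.4125°.
Δφ = -46.3713 − -29.0336 = -17.3377°.
a = sin²(Δφ/2) + cos φ₁ · cos φ₂ · sin²(Δλ/2) = 0.051904.
c = 2·atan2(√a, √(1−a)) = 0.45968 rad → d = 6371·c ≈ 2928.64 km.

2929 km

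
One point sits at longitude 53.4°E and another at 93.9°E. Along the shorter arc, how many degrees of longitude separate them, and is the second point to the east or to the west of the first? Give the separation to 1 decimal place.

Raw difference: 93.9 − 53.4 = 40.5°.
Normalise into (−180°, 180°]: 40.5° stays 40.5°.
Positive ⇒ the second point lies to the east; separation 40.5°.

40.5° east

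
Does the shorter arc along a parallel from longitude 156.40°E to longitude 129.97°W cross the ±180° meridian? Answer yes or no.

Naïve |-129.97 − 156.40| = 286.37° > 180°, so the shorter arc goes the other way round — across 180°.
Signed shortest Δλ = ((-129.97 − 156.40 + 180) mod 360) − 180 = 73.63°.
Going east by 73.63° from +156.40° passes through 180° before reaching -129.97°.

Yes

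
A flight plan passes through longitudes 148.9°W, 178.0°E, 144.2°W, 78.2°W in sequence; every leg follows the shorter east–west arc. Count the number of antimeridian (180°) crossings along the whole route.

Leg 1: -148.9° → +178.0°, shortest Δλ = -33.1° (west) — crosses 180°.
Leg 2: +178.0° → -144.2°, shortest Δλ = 37.8° (east) — crosses 180°.
Leg 3: -144.2° → -78.2°, shortest Δλ = 66.0° (east) — does not cross 180°.
Total crossings: 2.

2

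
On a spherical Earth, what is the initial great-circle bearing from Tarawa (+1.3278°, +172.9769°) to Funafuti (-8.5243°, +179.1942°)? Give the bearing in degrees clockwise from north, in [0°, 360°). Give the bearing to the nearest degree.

148°

Δλ = 179.1942 − 172.9769 = 6.2173°.
θ = atan2( sin Δλ · cos φ₂ , cos φ₁ · sin φ₂ − sin φ₁ · cos φ₂ · cos Δλ )
  = atan2(0.10710, -0.17097) = 147.935° → normalised to [0°, 360°): 147.935°.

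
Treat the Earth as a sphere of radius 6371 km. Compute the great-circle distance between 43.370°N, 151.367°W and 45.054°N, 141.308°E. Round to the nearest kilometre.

5209 km

Δλ = 141.308 − -151.367 = 292.675°; wrapped into (−180°, 180°]: -67.325°.
Δφ = 45.054 − 43.370 = 1.684°.
a = sin²(Δφ/2) + cos φ₁ · cos φ₂ · sin²(Δλ/2) = 0.157999.
c = 2·atan2(√a, √(1−a)) = 0.81756 rad → d = 6371·c ≈ 5208.68 km.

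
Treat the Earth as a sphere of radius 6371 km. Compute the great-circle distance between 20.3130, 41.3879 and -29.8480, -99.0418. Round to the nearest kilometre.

Δλ = -99.0418 − 41.3879 = -140.4297°.
Δφ = -29.8480 − 20.3130 = -50.1610°.
a = sin²(Δφ/2) + cos φ₁ · cos φ₂ · sin²(Δλ/2) = 0.899893.
c = 2·atan2(√a, √(1−a)) = 2.49774 rad → d = 6371·c ≈ 15913.08 km.

15913 km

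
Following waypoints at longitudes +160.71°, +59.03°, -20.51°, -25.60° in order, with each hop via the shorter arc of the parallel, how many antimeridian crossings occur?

0

Leg 1: +160.71° → +59.03°, shortest Δλ = -101.68° (west) — does not cross 180°.
Leg 2: +59.03° → -20.51°, shortest Δλ = -79.54° (west) — does not cross 180°.
Leg 3: -20.51° → -25.60°, shortest Δλ = -5.09° (west) — does not cross 180°.
Total crossings: 0.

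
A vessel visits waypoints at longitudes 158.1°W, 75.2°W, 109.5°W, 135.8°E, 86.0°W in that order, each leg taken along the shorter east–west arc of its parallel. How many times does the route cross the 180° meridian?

Leg 1: -158.1° → -75.2°, shortest Δλ = 82.9° (east) — does not cross 180°.
Leg 2: -75.2° → -109.5°, shortest Δλ = -34.3° (west) — does not cross 180°.
Leg 3: -109.5° → +135.8°, shortest Δλ = -114.7° (west) — crosses 180°.
Leg 4: +135.8° → -86.0°, shortest Δλ = 138.2° (east) — crosses 180°.
Total crossings: 2.

2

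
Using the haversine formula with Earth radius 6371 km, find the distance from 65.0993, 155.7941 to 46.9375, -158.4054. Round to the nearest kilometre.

3373 km

Δλ = -158.4054 − 155.7941 = -314.1995°; wrapped into (−180°, 180°]: 45.8005°.
Δφ = 46.9375 − 65.0993 = -18.1618°.
a = sin²(Δφ/2) + cos φ₁ · cos φ₂ · sin²(Δλ/2) = 0.068442.
c = 2·atan2(√a, √(1−a)) = 0.52939 rad → d = 6371·c ≈ 3372.73 km.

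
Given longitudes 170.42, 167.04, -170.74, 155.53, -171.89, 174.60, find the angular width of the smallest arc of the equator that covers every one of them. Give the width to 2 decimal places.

Sort the longitudes: -171.89°, -170.74°, +155.53°, +167.04°, +170.42°, +174.60°.
Eastward gaps between consecutive values (wrapping around): 1.15°, 326.27°, 11.51°, 3.38°, 4.18°, 13.51°.
Largest gap = 326.27° ⇒ minimal covering band is its complement: 360° − 326.27° = 33.73°.
Band runs from +155.53° eastward to -170.74°, crossing the antimeridian.

33.73°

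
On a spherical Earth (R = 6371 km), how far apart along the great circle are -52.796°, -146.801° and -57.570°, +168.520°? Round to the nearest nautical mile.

1529 nmi

Δλ = 168.520 − -146.801 = 315.321°; wrapped into (−180°, 180°]: -44.679°.
Δφ = -57.570 − -52.796 = -4.774°.
a = sin²(Δφ/2) + cos φ₁ · cos φ₂ · sin²(Δλ/2) = 0.048581.
c = 2·atan2(√a, √(1−a)) = 0.44447 rad → d = 6371·c ≈ 2831.72 km ≈ 1529.00 nmi.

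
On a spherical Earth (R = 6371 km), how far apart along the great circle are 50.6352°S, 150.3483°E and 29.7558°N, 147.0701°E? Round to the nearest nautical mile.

Δλ = 147.0701 − 150.3483 = -3.2782°.
Δφ = 29.7558 − -50.6352 = 80.3910°.
a = sin²(Δφ/2) + cos φ₁ · cos φ₂ · sin²(Δλ/2) = 0.416989.
c = 2·atan2(√a, √(1−a)) = 1.40400 rad → d = 6371·c ≈ 8944.89 km ≈ 4829.86 nmi.

4830 nmi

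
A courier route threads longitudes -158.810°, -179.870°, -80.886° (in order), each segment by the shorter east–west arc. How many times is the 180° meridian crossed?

Leg 1: -158.810° → -179.870°, shortest Δλ = -21.06° (west) — does not cross 180°.
Leg 2: -179.870° → -80.886°, shortest Δλ = 98.984° (east) — does not cross 180°.
Total crossings: 0.

0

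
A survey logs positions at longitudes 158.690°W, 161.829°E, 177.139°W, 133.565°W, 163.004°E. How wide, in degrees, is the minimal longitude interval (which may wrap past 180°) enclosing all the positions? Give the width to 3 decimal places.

Sort the longitudes: -177.139°, -158.690°, -133.565°, +161.829°, +163.004°.
Eastward gaps between consecutive values (wrapping around): 18.449°, 25.125°, 295.394°, 1.175°, 19.857°.
Largest gap = 295.394° ⇒ minimal covering band is its complement: 360° − 295.394° = 64.606°.
Band runs from +161.829° eastward to -133.565°, crossing the antimeridian.

64.606°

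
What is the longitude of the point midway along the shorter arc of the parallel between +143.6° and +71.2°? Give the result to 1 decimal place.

+107.4°

Signed shortest Δλ from +143.6° to +71.2° is -72.4°.
Midpoint longitude = +143.6° + (-72.4°)/2 = +143.6° − 36.2° = +107.4°.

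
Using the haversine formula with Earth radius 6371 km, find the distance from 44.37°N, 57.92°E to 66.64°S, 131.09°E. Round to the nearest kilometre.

13794 km

Δλ = 131.09 − 57.92 = 73.17°.
Δφ = -66.64 − 44.37 = -111.01°.
a = sin²(Δφ/2) + cos φ₁ · cos φ₂ · sin²(Δλ/2) = 0.779952.
c = 2·atan2(√a, √(1−a)) = 2.16507 rad → d = 6371·c ≈ 13793.64 km.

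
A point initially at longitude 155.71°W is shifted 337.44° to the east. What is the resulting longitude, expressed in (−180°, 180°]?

Start at -155.71°; shift +337.44° → +181.73°.
+181.73° lies outside (−180°, 180°]; subtract 360° → -178.27°.

178.27°W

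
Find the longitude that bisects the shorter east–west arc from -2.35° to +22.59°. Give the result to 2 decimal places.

+10.12°

Signed shortest Δλ from -2.35° to +22.59° is +24.94°.
Midpoint longitude = -2.35° + (+24.94°)/2 = -2.35° + 12.47° = +10.12°.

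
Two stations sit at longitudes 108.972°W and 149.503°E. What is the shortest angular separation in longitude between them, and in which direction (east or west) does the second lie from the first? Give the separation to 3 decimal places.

101.525° west

Raw difference: 149.503 − -108.972 = 258.475°.
Normalise into (−180°, 180°]: 258.475° − 360° = -101.525°.
Negative ⇒ the second point lies to the west; separation 101.525°.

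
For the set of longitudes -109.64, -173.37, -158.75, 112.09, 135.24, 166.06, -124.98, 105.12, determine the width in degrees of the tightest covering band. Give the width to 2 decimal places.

145.24°

Sort the longitudes: -173.37°, -158.75°, -124.98°, -109.64°, +105.12°, +112.09°, +135.24°, +166.06°.
Eastward gaps between consecutive values (wrapping around): 14.62°, 33.77°, 15.34°, 214.76°, 6.97°, 23.15°, 30.82°, 20.57°.
Largest gap = 214.76° ⇒ minimal covering band is its complement: 360° − 214.76° = 145.24°.
Band runs from +105.12° eastward to -109.64°, crossing the antimeridian.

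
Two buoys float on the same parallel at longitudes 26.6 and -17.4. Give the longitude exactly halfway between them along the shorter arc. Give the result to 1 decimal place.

Signed shortest Δλ from +26.6° to -17.4° is -44.0°.
Midpoint longitude = +26.6° + (-44.0°)/2 = +26.6° − 22.0° = +4.6°.

+4.6°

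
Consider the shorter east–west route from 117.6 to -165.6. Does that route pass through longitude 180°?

Naïve |-165.6 − 117.6| = 283.2° > 180°, so the shorter arc goes the other way round — across 180°.
Signed shortest Δλ = ((-165.6 − 117.6 + 180) mod 360) − 180 = 76.8°.
Going east by 76.8° from +117.6° passes through 180° before reaching -165.6°.

Yes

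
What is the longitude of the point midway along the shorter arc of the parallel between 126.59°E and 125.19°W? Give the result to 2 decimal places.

Signed shortest Δλ from +126.59° to -125.19° is +108.22°.
Midpoint longitude = +126.59° + (+108.22°)/2 = +126.59° + 54.11° = +180.70°.
Normalise into (−180°, 180°]: -179.30°.
(The naïve average (+126.59 + -125.19)/2 = 0.7° is on the wrong side of the globe.)

179.30°W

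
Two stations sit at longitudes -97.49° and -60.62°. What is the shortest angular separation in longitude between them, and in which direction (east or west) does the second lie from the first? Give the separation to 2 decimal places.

36.87° east

Raw difference: -60.62 − -97.49 = 36.87°.
Normalise into (−180°, 180°]: 36.87° stays 36.87°.
Positive ⇒ the second point lies to the east; separation 36.87°.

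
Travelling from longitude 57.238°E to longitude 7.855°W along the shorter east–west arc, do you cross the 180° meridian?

Signed shortest Δλ = ((-7.855 − 57.238 + 180) mod 360) − 180 = -65.093°.
Going west by 65.093° from +57.238° reaches -7.855° without touching 180°.

No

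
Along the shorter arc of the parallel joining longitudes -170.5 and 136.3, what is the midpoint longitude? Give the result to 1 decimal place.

+162.9°

Signed shortest Δλ from -170.5° to +136.3° is -53.2°.
Midpoint longitude = -170.5° + (-53.2°)/2 = -170.5° − 26.6° = -197.1°.
Normalise into (−180°, 180°]: +162.9°.
(The naïve average (-170.5 + +136.3)/2 = -17.1° is on the wrong side of the globe.)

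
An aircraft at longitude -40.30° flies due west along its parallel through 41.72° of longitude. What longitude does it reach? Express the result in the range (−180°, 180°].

Start at -40.30°; shift −41.72° → -82.02°.
-82.02° already lies in (−180°, 180°].

-82.02°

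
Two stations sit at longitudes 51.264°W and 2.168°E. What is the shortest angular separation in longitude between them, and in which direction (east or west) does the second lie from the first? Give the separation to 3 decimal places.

Raw difference: 2.168 − -51.264 = 53.432°.
Normalise into (−180°, 180°]: 53.432° stays 53.432°.
Positive ⇒ the second point lies to the east; separation 53.432°.

53.432° east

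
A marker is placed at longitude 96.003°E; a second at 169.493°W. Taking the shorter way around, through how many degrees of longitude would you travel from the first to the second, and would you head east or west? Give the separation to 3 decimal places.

Raw difference: -169.493 − 96.003 = -265.496°.
Normalise into (−180°, 180°]: -265.496° + 360° = 94.504°.
Positive ⇒ the second point lies to the east; separation 94.504°.

94.504° east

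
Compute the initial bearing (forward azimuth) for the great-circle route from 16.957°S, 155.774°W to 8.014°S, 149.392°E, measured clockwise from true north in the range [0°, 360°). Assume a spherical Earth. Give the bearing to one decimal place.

272.3°

Δλ = 149.392 − -155.774 = 305.166°; wrapped into (−180°, 180°]: -54.834°.
θ = atan2( sin Δλ · cos φ₂ , cos φ₁ · sin φ₂ − sin φ₁ · cos φ₂ · cos Δλ )
  = atan2(-0.80950, 0.03298) = -87.667° → normalised to [0°, 360°): 272.333°.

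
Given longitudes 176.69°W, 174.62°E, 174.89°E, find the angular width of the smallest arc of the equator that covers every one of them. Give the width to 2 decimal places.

8.69°

Sort the longitudes: -176.69°, +174.62°, +174.89°.
Eastward gaps between consecutive values (wrapping around): 351.31°, 0.27°, 8.42°.
Largest gap = 351.31° ⇒ minimal covering band is its complement: 360° − 351.31° = 8.69°.
Band runs from +174.62° eastward to -176.69°, crossing the antimeridian.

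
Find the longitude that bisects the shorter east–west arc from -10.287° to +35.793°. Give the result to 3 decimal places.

+12.753°

Signed shortest Δλ from -10.287° to +35.793° is +46.080°.
Midpoint longitude = -10.287° + (+46.080°)/2 = -10.287° + 23.040° = +12.753°.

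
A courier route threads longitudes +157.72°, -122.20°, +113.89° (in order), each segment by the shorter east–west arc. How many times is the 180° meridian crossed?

2

Leg 1: +157.72° → -122.20°, shortest Δλ = 80.08° (east) — crosses 180°.
Leg 2: -122.20° → +113.89°, shortest Δλ = -123.91° (west) — crosses 180°.
Total crossings: 2.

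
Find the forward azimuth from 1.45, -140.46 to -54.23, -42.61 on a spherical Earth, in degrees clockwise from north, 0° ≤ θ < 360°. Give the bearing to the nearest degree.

Δλ = -42.61 − -140.46 = 97.85°.
θ = atan2( sin Δλ · cos φ₂ , cos φ₁ · sin φ₂ − sin φ₁ · cos φ₂ · cos Δλ )
  = atan2(0.57906, -0.80909) = 144.409° → normalised to [0°, 360°): 144.409°.

144°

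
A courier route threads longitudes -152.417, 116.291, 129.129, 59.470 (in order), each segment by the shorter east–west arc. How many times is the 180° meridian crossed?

1

Leg 1: -152.417° → +116.291°, shortest Δλ = -91.292° (west) — crosses 180°.
Leg 2: +116.291° → +129.129°, shortest Δλ = 12.838° (east) — does not cross 180°.
Leg 3: +129.129° → +59.470°, shortest Δλ = -69.659° (west) — does not cross 180°.
Total crossings: 1.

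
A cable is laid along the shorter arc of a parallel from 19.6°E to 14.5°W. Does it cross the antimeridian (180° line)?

Signed shortest Δλ = ((-14.5 − 19.6 + 180) mod 360) − 180 = -34.1°.
Going west by 34.1° from +19.6° reaches -14.5° without touching 180°.

No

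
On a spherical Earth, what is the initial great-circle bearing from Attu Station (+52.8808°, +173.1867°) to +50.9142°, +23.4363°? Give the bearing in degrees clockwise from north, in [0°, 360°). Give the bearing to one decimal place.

Δλ = 23.4363 − 173.1867 = -149.7504°.
θ = atan2( sin Δλ · cos φ₂ , cos φ₁ · sin φ₂ − sin φ₁ · cos φ₂ · cos Δλ )
  = atan2(-0.31762, 0.90270) = -19.385° → normalised to [0°, 360°): 340.615°.

340.6°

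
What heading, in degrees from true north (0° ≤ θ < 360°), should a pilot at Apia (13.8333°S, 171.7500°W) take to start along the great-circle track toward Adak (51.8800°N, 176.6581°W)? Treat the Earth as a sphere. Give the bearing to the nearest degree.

Δλ = -176.6581 − -171.7500 = -4.9081°.
θ = atan2( sin Δλ · cos φ₂ , cos φ₁ · sin φ₂ − sin φ₁ · cos φ₂ · cos Δλ )
  = atan2(-0.05282, 0.91096) = -3.318° → normalised to [0°, 360°): 356.682°.

357°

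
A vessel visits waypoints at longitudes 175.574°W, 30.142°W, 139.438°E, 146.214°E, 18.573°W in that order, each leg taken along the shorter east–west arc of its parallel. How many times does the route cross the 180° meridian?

Leg 1: -175.574° → -30.142°, shortest Δλ = 145.432° (east) — does not cross 180°.
Leg 2: -30.142° → +139.438°, shortest Δλ = 169.58° (east) — does not cross 180°.
Leg 3: +139.438° → +146.214°, shortest Δλ = 6.776° (east) — does not cross 180°.
Leg 4: +146.214° → -18.573°, shortest Δλ = -164.787° (west) — does not cross 180°.
Total crossings: 0.

0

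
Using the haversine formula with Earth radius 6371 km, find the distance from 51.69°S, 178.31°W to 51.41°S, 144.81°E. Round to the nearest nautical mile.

Δλ = 144.81 − -178.31 = 323.12°; wrapped into (−180°, 180°]: -36.88°.
Δφ = -51.41 − -51.69 = 0.28°.
a = sin²(Δφ/2) + cos φ₁ · cos φ₂ · sin²(Δλ/2) = 0.038693.
c = 2·atan2(√a, √(1−a)) = 0.39599 rad → d = 6371·c ≈ 2522.88 km ≈ 1362.25 nmi.

1362 nmi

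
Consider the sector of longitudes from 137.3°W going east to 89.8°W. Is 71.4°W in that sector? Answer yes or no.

No

Band width going east from -137.3° to -89.8°: ((-89.8 − -137.3) mod 360) = 47.5°.
Offset of -71.4° east of the west edge: ((-71.4 − -137.3) mod 360) = 65.9°.
65.9° > 47.5° ⇒ outside.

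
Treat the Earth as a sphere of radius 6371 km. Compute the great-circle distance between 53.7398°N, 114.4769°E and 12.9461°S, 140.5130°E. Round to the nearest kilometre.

Δλ = 140.5130 − 114.4769 = 26.0361°.
Δφ = -12.9461 − 53.7398 = -66.6859°.
a = sin²(Δφ/2) + cos φ₁ · cos φ₂ · sin²(Δλ/2) = 0.331362.
c = 2·atan2(√a, √(1−a)) = 1.22678 rad → d = 6371·c ≈ 7815.79 km.

7816 km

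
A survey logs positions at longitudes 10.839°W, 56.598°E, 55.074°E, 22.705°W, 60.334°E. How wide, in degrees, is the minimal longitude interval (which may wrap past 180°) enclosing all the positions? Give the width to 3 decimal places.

83.039°

Sort the longitudes: -22.705°, -10.839°, +55.074°, +56.598°, +60.334°.
Eastward gaps between consecutive values (wrapping around): 11.866°, 65.913°, 1.524°, 3.736°, 276.961°.
Largest gap = 276.961° ⇒ minimal covering band is its complement: 360° − 276.961° = 83.039°.
Band runs from -22.705° eastward to +60.334°.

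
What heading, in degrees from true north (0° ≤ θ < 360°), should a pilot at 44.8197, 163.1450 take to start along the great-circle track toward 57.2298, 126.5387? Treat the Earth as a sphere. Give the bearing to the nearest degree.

312°

Δλ = 126.5387 − 163.1450 = -36.6063°.
θ = atan2( sin Δλ · cos φ₂ , cos φ₁ · sin φ₂ − sin φ₁ · cos φ₂ · cos Δλ )
  = atan2(-0.32277, 0.29016) = -48.045° → normalised to [0°, 360°): 311.955°.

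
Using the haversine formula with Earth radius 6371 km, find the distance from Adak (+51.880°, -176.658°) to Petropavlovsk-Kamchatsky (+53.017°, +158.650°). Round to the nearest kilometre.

Δλ = 158.650 − -176.658 = 335.308°; wrapped into (−180°, 180°]: -24.692°.
Δφ = 53.017 − 51.880 = 1.137°.
a = sin²(Δφ/2) + cos φ₁ · cos φ₂ · sin²(Δλ/2) = 0.017076.
c = 2·atan2(√a, √(1−a)) = 0.26210 rad → d = 6371·c ≈ 1669.83 km.

1670 km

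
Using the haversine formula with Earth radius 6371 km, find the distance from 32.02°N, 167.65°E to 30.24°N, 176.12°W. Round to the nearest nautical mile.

Δλ = -176.12 − 167.65 = -343.77°; wrapped into (−180°, 180°]: 16.23°.
Δφ = 30.24 − 32.02 = -1.78°.
a = sin²(Δφ/2) + cos φ₁ · cos φ₂ · sin²(Δλ/2) = 0.014837.
c = 2·atan2(√a, √(1−a)) = 0.24422 rad → d = 6371·c ≈ 1555.93 km ≈ 840.14 nmi.

840 nmi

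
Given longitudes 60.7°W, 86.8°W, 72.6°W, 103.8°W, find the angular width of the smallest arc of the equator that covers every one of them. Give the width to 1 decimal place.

43.1°

Sort the longitudes: -103.8°, -86.8°, -72.6°, -60.7°.
Eastward gaps between consecutive values (wrapping around): 17.0°, 14.2°, 11.9°, 316.9°.
Largest gap = 316.9° ⇒ minimal covering band is its complement: 360° − 316.9° = 43.1°.
Band runs from -103.8° eastward to -60.7°.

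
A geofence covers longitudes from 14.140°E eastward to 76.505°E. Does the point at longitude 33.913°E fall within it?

Yes

Band width going east from +14.140° to +76.505°: ((76.505 − 14.140) mod 360) = 62.365°.
Offset of +33.913° east of the west edge: ((33.913 − 14.140) mod 360) = 19.773°.
19.773° ≤ 62.365° ⇒ inside.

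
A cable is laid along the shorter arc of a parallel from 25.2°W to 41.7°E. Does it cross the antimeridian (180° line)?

Signed shortest Δλ = ((41.7 − -25.2 + 180) mod 360) − 180 = 66.9°.
Going east by 66.9° from -25.2° reaches +41.7° without touching 180°.

No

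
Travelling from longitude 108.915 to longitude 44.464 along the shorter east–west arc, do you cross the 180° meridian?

No

Signed shortest Δλ = ((44.464 − 108.915 + 180) mod 360) − 180 = -64.451°.
Going west by 64.451° from +108.915° reaches +44.464° without touching 180°.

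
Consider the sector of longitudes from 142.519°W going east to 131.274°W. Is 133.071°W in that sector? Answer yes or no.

Band width going east from -142.519° to -131.274°: ((-131.274 − -142.519) mod 360) = 11.245°.
Offset of -133.071° east of the west edge: ((-133.071 − -142.519) mod 360) = 9.448°.
9.448° ≤ 11.245° ⇒ inside.

Yes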